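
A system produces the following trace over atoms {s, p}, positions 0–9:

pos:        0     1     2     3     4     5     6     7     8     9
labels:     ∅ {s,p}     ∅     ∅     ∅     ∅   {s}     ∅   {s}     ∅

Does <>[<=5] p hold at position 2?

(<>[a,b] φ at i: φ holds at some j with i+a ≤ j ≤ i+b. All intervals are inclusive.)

Does not hold

Check p at each j in [2,7]:
  j=2: false
  j=3: false
  j=4: false
  j=5: false
  j=6: false
  j=7: false
No position in the window satisfies it → formula fails.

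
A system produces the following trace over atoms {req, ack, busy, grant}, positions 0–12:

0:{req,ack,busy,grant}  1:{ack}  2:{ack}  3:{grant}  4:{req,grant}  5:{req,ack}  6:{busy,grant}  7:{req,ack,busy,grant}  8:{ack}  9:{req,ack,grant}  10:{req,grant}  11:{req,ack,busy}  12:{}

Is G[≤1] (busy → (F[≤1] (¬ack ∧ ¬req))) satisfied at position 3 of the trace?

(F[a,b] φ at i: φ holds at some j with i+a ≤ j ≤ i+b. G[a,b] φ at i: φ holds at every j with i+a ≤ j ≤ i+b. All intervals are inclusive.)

Check (busy → (F[≤1] (¬ack ∧ ¬req))) at every j in [3,4]:
  j=3: antecedent false → ✓
  j=4: antecedent false → ✓
All positions satisfy it → formula holds.

Holds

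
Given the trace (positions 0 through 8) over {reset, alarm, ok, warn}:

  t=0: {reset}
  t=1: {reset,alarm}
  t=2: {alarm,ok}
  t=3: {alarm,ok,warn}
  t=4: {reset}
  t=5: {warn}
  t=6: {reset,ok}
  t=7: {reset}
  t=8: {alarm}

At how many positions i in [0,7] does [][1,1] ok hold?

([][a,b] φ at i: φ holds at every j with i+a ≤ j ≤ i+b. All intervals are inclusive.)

3

Evaluate at each i in [0,7]:
  i=0: ✗ (fails at j=1)
  i=1: ✓ (all of [2,2])
  i=2: ✓ (all of [3,3])
  i=3: ✗ (fails at j=4)
  i=4: ✗ (fails at j=5)
  i=5: ✓ (all of [6,6])
  i=6: ✗ (fails at j=7)
  i=7: ✗ (fails at j=8)
Positions where it holds: {1, 2, 5} → 3.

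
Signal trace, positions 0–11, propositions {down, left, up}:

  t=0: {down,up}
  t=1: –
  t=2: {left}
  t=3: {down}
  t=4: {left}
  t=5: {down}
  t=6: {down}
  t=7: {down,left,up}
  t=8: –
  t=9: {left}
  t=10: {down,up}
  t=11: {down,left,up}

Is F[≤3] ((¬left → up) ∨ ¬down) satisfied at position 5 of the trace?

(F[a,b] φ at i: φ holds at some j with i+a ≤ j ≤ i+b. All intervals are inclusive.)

Check ((¬left → up) ∨ ¬down) at each j in [5,8]:
  j=5: false
  j=6: false
  j=7: true
  j=8: true
Found at j=7 → formula holds.

Holds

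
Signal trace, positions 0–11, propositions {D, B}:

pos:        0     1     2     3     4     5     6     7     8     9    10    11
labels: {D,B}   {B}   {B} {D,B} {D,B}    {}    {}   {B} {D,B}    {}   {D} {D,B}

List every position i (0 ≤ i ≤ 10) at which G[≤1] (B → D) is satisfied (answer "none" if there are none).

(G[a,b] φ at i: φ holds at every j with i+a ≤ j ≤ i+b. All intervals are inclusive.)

3, 4, 5, 8, 9, 10

Evaluate at each i in [0,10]:
  i=0: ✗ (fails at j=1)
  i=1: ✗ (fails at j=1)
  i=2: ✗ (fails at j=2)
  i=3: ✓ (all of [3,4])
  i=4: ✓ (all of [4,5])
  i=5: ✓ (all of [5,6])
  i=6: ✗ (fails at j=7)
  i=7: ✗ (fails at j=7)
  i=8: ✓ (all of [8,9])
  i=9: ✓ (all of [9,10])
  i=10: ✓ (all of [10,11])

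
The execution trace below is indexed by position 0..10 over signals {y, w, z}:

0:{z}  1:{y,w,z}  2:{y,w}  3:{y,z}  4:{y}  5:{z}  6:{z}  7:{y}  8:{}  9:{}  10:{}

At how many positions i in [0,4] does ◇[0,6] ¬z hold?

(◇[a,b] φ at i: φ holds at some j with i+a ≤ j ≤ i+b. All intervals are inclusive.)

5

Evaluate at each i in [0,4]:
  i=0: ✓ (witness j=2)
  i=1: ✓ (witness j=2)
  i=2: ✓ (witness j=2)
  i=3: ✓ (witness j=4)
  i=4: ✓ (witness j=4)
Positions where it holds: {0, 1, 2, 3, 4} → 5.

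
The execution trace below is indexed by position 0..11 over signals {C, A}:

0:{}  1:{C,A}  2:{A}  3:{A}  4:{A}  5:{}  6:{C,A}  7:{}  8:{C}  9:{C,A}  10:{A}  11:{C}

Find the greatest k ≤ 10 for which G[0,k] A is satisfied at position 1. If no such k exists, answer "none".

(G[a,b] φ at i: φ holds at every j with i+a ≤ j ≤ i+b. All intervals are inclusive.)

A must hold from j=1 onward; find where it first fails.
  j=1: holds
  j=2: holds
  j=3: holds
  j=4: holds
  j=5: fails
Holds on [1,4], so largest k = 3.

3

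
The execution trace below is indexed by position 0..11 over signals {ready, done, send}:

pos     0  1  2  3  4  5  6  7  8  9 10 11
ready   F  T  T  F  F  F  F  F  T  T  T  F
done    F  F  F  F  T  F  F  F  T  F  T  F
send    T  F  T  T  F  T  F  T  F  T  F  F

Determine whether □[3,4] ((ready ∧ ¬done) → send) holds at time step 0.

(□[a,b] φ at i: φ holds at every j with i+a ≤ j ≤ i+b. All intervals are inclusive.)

Yes

Check ((ready ∧ ¬done) → send) at every j in [3,4]:
  j=3: antecedent false → ✓
  j=4: antecedent false → ✓
All positions satisfy it → formula holds.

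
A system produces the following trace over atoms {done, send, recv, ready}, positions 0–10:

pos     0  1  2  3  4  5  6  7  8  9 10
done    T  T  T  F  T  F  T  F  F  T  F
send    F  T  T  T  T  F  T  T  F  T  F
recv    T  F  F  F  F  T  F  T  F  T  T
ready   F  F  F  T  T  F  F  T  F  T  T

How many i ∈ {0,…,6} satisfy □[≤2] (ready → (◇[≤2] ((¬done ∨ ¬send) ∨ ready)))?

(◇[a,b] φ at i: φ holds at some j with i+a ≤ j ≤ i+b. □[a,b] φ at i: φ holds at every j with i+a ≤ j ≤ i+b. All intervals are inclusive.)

Evaluate at each i in [0,6]:
  i=0: ✓ (all of [0,2])
  i=1: ✓ (all of [1,3])
  i=2: ✓ (all of [2,4])
  i=3: ✓ (all of [3,5])
  i=4: ✓ (all of [4,6])
  i=5: ✓ (all of [5,7])
  i=6: ✓ (all of [6,8])
Positions where it holds: {0, 1, 2, 3, 4, 5, 6} → 7.

7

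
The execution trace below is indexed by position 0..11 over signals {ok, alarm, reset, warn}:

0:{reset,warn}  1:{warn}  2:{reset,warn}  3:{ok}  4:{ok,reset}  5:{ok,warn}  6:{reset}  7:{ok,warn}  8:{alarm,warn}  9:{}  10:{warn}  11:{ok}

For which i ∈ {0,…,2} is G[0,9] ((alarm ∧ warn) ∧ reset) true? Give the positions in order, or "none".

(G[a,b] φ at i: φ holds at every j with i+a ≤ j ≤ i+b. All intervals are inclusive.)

none

Evaluate at each i in [0,2]:
  i=0: ✗ (fails at j=0)
  i=1: ✗ (fails at j=1)
  i=2: ✗ (fails at j=2)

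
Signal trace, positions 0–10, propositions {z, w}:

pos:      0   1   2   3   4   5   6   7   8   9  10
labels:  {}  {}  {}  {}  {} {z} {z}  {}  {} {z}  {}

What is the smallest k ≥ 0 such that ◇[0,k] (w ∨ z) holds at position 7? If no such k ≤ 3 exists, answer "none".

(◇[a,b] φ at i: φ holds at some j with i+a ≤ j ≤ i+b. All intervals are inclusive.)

2

Scan j = 7,8,… for (w ∨ z):
  j=7: fails
  j=8: fails
  j=9: holds
First hit at j=9, so smallest k = 9-7 = 2.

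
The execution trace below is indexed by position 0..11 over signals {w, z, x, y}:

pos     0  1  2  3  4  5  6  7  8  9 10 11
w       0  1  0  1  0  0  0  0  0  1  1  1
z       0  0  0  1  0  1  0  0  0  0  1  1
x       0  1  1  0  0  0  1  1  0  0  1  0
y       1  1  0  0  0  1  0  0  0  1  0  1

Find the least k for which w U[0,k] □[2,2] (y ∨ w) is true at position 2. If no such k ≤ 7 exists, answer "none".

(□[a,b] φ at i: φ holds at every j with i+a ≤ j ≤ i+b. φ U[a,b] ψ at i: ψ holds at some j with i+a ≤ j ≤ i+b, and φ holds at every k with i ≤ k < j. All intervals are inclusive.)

none

Need earliest j ≥ 2 with □[2,2] (y ∨ w), and w at every k in [2,j-1].
  j=2: rhs fails.
  j=3: rhs holds but lhs fails at k=2.
  j=4: rhs fails.
  j=5: rhs fails.
  j=6: rhs fails.
  j=7: rhs holds but lhs fails at k=2.
  j=8: rhs holds but lhs fails at k=2.
  j=9: rhs holds but lhs fails at k=2.
No witness within the range → none.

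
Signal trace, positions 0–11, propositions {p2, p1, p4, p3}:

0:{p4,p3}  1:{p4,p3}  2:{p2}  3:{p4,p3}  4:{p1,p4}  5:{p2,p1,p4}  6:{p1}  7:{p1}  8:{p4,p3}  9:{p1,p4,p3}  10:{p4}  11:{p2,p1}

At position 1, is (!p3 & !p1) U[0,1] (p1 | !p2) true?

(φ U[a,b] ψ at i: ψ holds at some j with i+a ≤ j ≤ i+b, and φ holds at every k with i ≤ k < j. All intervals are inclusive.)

Holds

Need some j in [1,2] with (p1 | !p2), and (!p3 & !p1) at every k in [1,j-1].
  j=1: (p1 | !p2) holds; no prefix to check → satisfied.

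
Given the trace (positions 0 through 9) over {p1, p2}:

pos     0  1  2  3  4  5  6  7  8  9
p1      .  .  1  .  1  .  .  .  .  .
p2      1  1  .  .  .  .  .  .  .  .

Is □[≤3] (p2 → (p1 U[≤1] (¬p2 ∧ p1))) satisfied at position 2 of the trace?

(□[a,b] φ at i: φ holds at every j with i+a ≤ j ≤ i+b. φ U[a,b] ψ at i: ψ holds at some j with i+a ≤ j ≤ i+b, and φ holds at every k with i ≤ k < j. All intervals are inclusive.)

Yes

Check (p2 → (p1 U[≤1] (¬p2 ∧ p1))) at every j in [2,5]:
  j=2: antecedent false → ✓
  j=3: antecedent false → ✓
  j=4: antecedent false → ✓
  j=5: antecedent false → ✓
All positions satisfy it → formula holds.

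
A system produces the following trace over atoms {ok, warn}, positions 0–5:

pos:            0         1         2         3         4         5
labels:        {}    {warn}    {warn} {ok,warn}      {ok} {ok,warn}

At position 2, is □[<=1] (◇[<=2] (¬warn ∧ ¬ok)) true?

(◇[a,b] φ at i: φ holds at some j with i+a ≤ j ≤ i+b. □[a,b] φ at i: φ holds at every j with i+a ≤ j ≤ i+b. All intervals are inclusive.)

Check ◇[<=2] (¬warn ∧ ¬ok) at every j in [2,3]:
  j=2: fails (none in [2,4])
  j=3: fails (none in [3,5])
Fails at j=2 → formula fails.

Does not hold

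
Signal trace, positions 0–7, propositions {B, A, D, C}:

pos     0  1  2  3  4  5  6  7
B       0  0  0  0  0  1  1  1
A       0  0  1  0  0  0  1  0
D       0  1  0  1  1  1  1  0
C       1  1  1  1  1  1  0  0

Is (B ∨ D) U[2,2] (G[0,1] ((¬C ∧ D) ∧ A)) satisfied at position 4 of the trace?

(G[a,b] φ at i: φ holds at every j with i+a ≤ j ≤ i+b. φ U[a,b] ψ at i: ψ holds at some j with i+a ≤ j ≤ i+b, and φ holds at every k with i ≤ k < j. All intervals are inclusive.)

Need some j in [6,6] with G[0,1] ((¬C ∧ D) ∧ A), and (B ∨ D) at every k in [4,j-1].
  j=6: G[0,1] ((¬C ∧ D) ∧ A) — fails at 7.
No j in the window works → until fails.

Does not hold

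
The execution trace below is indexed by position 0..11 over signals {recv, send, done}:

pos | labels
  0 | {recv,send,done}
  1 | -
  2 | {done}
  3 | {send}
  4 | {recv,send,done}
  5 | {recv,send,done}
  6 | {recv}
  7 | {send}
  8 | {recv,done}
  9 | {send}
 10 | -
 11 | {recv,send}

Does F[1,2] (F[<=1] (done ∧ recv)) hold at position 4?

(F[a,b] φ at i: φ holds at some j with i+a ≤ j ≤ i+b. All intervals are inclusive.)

Check F[<=1] (done ∧ recv) at each j in [5,6]:
  j=5: holds (witness at 5)
  j=6: fails (none in [6,7])
Found at j=5 → formula holds.

Holds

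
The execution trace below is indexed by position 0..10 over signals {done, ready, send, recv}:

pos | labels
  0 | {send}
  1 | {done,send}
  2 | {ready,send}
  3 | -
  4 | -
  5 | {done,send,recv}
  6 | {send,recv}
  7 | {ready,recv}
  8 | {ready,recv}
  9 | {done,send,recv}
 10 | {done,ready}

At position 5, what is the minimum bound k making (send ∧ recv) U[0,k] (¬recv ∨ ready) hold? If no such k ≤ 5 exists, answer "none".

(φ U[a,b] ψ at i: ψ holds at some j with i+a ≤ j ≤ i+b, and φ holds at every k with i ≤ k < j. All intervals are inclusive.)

2

Need earliest j ≥ 5 with (¬recv ∨ ready), and (send ∧ recv) at every k in [5,j-1].
  j=5: rhs fails.
  j=6: rhs fails.
  j=7: rhs holds; lhs holds on [5,6]. k = 2.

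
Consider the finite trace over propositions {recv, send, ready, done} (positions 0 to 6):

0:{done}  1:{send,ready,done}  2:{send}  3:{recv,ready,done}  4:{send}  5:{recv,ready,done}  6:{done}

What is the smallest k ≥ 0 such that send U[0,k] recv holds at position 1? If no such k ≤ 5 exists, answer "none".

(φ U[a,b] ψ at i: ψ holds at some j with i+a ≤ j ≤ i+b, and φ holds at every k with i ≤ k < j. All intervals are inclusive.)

Need earliest j ≥ 1 with recv, and send at every k in [1,j-1].
  j=1: rhs fails.
  j=2: rhs fails.
  j=3: rhs holds; lhs holds on [1,2]. k = 2.

2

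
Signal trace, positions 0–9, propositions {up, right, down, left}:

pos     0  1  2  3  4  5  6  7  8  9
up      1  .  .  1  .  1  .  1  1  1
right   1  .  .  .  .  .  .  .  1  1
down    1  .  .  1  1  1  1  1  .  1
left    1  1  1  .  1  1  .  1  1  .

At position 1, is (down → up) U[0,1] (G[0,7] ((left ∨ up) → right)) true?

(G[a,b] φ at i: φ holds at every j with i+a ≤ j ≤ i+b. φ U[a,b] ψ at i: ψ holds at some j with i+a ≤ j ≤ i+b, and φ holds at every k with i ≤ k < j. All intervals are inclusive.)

Need some j in [1,2] with G[0,7] ((left ∨ up) → right), and (down → up) at every k in [1,j-1].
  j=1: G[0,7] ((left ∨ up) → right) — fails at 1.
  j=2: G[0,7] ((left ∨ up) → right) — fails at 2.
No j in the window works → until fails.

Does not hold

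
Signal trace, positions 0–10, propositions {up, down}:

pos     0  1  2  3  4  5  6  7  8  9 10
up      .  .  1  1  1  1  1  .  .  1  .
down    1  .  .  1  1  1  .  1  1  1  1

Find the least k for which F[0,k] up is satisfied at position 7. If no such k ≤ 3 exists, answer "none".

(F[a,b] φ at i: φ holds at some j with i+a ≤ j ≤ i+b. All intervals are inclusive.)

Scan j = 7,8,… for up:
  j=7: fails
  j=8: fails
  j=9: holds
First hit at j=9, so smallest k = 9-7 = 2.

2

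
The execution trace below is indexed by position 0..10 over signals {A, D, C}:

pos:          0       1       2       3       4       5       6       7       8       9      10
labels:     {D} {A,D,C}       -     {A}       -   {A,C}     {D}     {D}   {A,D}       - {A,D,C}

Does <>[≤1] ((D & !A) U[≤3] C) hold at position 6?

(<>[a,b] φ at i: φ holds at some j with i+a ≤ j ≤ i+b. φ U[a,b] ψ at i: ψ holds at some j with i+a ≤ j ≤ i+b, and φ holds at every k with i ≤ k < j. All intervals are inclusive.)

Check ((D & !A) U[≤3] C) at each j in [6,7]:
  j=6: fails
  j=7: fails
No position in the window satisfies it → formula fails.

Does not hold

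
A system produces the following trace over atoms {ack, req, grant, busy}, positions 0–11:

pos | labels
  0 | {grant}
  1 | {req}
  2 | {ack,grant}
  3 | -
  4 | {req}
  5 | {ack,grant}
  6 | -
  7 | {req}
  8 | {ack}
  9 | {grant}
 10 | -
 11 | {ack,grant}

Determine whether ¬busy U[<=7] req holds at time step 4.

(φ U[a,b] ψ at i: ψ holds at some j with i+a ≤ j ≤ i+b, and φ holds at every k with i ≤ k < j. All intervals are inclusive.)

Need some j in [4,11] with req, and ¬busy at every k in [4,j-1].
  j=4: req holds; no prefix to check → satisfied.

Yes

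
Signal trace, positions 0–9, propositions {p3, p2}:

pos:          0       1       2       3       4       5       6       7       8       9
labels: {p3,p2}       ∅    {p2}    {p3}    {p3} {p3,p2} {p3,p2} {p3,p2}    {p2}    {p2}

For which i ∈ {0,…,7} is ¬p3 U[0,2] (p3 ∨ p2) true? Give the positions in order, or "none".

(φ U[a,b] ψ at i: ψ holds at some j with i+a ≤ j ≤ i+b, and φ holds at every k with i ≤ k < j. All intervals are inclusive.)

Evaluate at each i in [0,7]:
  i=0: ✓ (rhs at j=0)
  i=1: ✓ (rhs at j=2; lhs holds on [1,1])
  i=2: ✓ (rhs at j=2)
  i=3: ✓ (rhs at j=3)
  i=4: ✓ (rhs at j=4)
  i=5: ✓ (rhs at j=5)
  i=6: ✓ (rhs at j=6)
  i=7: ✓ (rhs at j=7)

0, 1, 2, 3, 4, 5, 6, 7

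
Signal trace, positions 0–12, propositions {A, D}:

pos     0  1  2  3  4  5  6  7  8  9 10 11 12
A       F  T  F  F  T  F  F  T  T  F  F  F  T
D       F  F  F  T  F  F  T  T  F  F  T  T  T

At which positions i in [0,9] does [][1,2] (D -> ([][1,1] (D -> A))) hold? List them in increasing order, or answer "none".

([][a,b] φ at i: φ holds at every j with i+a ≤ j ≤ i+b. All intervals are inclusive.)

0, 1, 2, 3, 4, 5, 6, 7

Evaluate at each i in [0,9]:
  i=0: ✓ (all of [1,2])
  i=1: ✓ (all of [2,3])
  i=2: ✓ (all of [3,4])
  i=3: ✓ (all of [4,5])
  i=4: ✓ (all of [5,6])
  i=5: ✓ (all of [6,7])
  i=6: ✓ (all of [7,8])
  i=7: ✓ (all of [8,9])
  i=8: ✗ (fails at j=10)
  i=9: ✗ (fails at j=10)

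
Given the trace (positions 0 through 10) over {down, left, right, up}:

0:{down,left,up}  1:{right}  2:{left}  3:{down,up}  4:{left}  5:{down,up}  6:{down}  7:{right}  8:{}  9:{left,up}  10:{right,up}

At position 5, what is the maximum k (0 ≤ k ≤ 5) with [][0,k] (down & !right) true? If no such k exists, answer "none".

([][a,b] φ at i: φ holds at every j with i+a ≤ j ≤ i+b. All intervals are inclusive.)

(down & !right) must hold from j=5 onward; find where it first fails.
  j=5: holds
  j=6: holds
  j=7: fails
Holds on [5,6], so largest k = 1.

1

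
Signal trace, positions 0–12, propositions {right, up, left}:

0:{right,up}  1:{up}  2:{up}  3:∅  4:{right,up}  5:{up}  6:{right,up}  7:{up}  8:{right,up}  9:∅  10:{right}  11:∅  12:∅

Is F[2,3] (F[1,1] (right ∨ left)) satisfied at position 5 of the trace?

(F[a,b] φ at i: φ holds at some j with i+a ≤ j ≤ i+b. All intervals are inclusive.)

Check F[1,1] (right ∨ left) at each j in [7,8]:
  j=7: holds (witness at 8)
  j=8: fails (none in [9,9])
Found at j=7 → formula holds.

Yes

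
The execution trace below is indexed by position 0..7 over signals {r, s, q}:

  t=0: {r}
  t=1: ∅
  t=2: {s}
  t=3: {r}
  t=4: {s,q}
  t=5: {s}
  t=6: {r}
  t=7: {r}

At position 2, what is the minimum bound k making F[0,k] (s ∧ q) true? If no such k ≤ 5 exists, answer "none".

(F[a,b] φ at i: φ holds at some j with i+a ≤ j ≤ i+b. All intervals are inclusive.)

2

Scan j = 2,3,… for (s ∧ q):
  j=2: fails
  j=3: fails
  j=4: holds
First hit at j=4, so smallest k = 4-2 = 2.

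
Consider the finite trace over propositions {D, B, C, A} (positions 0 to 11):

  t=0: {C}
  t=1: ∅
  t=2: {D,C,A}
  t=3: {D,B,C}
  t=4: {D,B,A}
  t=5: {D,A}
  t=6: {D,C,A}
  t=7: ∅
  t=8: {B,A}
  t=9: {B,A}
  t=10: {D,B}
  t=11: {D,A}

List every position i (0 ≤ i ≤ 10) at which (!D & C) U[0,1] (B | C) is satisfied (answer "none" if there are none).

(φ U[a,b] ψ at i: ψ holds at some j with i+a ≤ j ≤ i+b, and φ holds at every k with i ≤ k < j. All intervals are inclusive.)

0, 2, 3, 4, 6, 8, 9, 10

Evaluate at each i in [0,10]:
  i=0: ✓ (rhs at j=0)
  i=1: ✗ (lhs fails at k=1 before rhs at j=2)
  i=2: ✓ (rhs at j=2)
  i=3: ✓ (rhs at j=3)
  i=4: ✓ (rhs at j=4)
  i=5: ✗ (lhs fails at k=5 before rhs at j=6)
  i=6: ✓ (rhs at j=6)
  i=7: ✗ (lhs fails at k=7 before rhs at j=8)
  i=8: ✓ (rhs at j=8)
  i=9: ✓ (rhs at j=9)
  i=10: ✓ (rhs at j=10)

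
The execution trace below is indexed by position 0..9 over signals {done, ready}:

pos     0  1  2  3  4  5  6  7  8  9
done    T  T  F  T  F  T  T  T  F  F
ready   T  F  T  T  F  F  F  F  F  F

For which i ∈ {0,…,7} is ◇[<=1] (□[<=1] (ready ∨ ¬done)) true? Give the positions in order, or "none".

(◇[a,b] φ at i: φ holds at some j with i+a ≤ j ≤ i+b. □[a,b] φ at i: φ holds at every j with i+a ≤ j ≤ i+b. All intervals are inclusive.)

1, 2, 3, 7

Evaluate at each i in [0,7]:
  i=0: ✗ (none in [0,1])
  i=1: ✓ (witness j=2)
  i=2: ✓ (witness j=2)
  i=3: ✓ (witness j=3)
  i=4: ✗ (none in [4,5])
  i=5: ✗ (none in [5,6])
  i=6: ✗ (none in [6,7])
  i=7: ✓ (witness j=8)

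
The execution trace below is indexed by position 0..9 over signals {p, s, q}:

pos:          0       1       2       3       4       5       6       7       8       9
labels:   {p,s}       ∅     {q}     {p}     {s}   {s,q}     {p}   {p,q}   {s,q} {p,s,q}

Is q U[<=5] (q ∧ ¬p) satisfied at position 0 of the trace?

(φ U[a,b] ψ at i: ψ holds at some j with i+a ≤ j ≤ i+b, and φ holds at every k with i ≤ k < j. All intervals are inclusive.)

Need some j in [0,5] with (q ∧ ¬p), and q at every k in [0,j-1].
  j=0: (q ∧ ¬p) false.
  j=1: (q ∧ ¬p) false.
  j=2: (q ∧ ¬p) holds, but q fails at k=0 → not this j.
  j=3: (q ∧ ¬p) false.
  j=4: (q ∧ ¬p) false.
  j=5: (q ∧ ¬p) holds, but q fails at k=0 → not this j.
No j in the window works → until fails.

No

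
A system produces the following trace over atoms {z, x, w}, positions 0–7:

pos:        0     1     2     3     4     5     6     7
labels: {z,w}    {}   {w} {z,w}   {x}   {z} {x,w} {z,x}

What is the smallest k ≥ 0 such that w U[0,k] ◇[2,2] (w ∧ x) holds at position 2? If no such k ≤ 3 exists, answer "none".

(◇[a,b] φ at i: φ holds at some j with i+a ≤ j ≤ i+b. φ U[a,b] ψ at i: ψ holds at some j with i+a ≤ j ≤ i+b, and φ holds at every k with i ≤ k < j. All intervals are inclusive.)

Need earliest j ≥ 2 with ◇[2,2] (w ∧ x), and w at every k in [2,j-1].
  j=2: rhs fails.
  j=3: rhs fails.
  j=4: rhs holds; lhs holds on [2,3]. k = 2.

2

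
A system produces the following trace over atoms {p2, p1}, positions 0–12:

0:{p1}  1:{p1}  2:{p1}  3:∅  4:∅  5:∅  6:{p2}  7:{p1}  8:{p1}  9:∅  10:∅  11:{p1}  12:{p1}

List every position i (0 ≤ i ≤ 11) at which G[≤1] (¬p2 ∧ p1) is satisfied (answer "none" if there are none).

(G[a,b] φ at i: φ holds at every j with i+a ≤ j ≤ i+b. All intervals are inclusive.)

0, 1, 7, 11

Evaluate at each i in [0,11]:
  i=0: ✓ (all of [0,1])
  i=1: ✓ (all of [1,2])
  i=2: ✗ (fails at j=3)
  i=3: ✗ (fails at j=3)
  i=4: ✗ (fails at j=4)
  i=5: ✗ (fails at j=5)
  i=6: ✗ (fails at j=6)
  i=7: ✓ (all of [7,8])
  i=8: ✗ (fails at j=9)
  i=9: ✗ (fails at j=9)
  i=10: ✗ (fails at j=10)
  i=11: ✓ (all of [11,12])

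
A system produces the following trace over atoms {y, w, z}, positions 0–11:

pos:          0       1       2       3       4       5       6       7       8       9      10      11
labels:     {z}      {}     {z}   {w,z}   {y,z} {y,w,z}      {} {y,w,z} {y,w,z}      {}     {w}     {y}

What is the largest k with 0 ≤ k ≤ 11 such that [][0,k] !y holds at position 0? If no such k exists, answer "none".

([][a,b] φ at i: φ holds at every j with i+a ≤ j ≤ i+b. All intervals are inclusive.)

3

!y must hold from j=0 onward; find where it first fails.
  j=0: holds
  j=1: holds
  j=2: holds
  j=3: holds
  j=4: fails
Holds on [0,3], so largest k = 3.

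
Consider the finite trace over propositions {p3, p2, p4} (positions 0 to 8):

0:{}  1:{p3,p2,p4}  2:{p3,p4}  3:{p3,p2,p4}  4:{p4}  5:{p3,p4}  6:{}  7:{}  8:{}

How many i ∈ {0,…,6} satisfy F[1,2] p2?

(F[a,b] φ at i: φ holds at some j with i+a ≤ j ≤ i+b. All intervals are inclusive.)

3

Evaluate at each i in [0,6]:
  i=0: ✓ (witness j=1)
  i=1: ✓ (witness j=3)
  i=2: ✓ (witness j=3)
  i=3: ✗ (none in [4,5])
  i=4: ✗ (none in [5,6])
  i=5: ✗ (none in [6,7])
  i=6: ✗ (none in [7,8])
Positions where it holds: {0, 1, 2} → 3.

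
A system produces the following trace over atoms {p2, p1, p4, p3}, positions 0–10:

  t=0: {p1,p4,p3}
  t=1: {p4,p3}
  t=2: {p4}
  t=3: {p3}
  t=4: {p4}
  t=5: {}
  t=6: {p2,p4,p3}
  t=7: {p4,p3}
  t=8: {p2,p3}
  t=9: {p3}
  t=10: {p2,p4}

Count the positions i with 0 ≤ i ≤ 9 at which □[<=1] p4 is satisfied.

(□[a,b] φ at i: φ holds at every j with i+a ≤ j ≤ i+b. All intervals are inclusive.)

3

Evaluate at each i in [0,9]:
  i=0: ✓ (all of [0,1])
  i=1: ✓ (all of [1,2])
  i=2: ✗ (fails at j=3)
  i=3: ✗ (fails at j=3)
  i=4: ✗ (fails at j=5)
  i=5: ✗ (fails at j=5)
  i=6: ✓ (all of [6,7])
  i=7: ✗ (fails at j=8)
  i=8: ✗ (fails at j=8)
  i=9: ✗ (fails at j=9)
Positions where it holds: {0, 1, 6} → 3.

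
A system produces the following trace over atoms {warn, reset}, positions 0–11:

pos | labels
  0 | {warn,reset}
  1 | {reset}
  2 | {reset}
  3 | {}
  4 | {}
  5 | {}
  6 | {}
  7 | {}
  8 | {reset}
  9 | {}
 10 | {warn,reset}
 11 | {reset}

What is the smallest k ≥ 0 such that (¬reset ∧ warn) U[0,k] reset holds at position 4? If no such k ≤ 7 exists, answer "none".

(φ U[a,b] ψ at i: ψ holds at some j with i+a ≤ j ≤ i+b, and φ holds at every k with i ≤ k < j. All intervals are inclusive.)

none

Need earliest j ≥ 4 with reset, and (¬reset ∧ warn) at every k in [4,j-1].
  j=4: rhs fails.
  j=5: rhs fails.
  j=6: rhs fails.
  j=7: rhs fails.
  j=8: rhs holds but lhs fails at k=4.
  j=9: rhs fails.
  j=10: rhs holds but lhs fails at k=4.
  j=11: rhs holds but lhs fails at k=4.
No witness within the range → none.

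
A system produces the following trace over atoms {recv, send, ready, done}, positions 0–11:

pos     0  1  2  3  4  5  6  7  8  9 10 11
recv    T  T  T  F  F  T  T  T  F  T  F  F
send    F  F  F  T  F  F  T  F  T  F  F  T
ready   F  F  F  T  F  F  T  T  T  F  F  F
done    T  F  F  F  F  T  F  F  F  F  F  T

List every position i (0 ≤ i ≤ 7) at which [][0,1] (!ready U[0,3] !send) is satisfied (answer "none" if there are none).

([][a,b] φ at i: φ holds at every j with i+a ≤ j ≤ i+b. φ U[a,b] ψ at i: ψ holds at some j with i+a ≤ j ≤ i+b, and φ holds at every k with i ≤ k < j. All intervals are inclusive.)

0, 1, 4

Evaluate at each i in [0,7]:
  i=0: ✓ (all of [0,1])
  i=1: ✓ (all of [1,2])
  i=2: ✗ (fails at j=3)
  i=3: ✗ (fails at j=3)
  i=4: ✓ (all of [4,5])
  i=5: ✗ (fails at j=6)
  i=6: ✗ (fails at j=6)
  i=7: ✗ (fails at j=8)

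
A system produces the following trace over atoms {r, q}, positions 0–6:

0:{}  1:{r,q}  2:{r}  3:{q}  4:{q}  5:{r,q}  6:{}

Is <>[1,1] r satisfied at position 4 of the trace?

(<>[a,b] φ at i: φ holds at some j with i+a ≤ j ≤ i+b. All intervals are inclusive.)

Yes

Check r at each j in [5,5]:
  j=5: true
Found at j=5 → formula holds.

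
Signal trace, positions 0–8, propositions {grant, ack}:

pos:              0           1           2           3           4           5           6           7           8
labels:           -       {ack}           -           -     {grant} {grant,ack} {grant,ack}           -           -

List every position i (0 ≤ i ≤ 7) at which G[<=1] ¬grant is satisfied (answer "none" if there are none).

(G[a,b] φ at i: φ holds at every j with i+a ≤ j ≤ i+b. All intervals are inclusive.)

0, 1, 2, 7

Evaluate at each i in [0,7]:
  i=0: ✓ (all of [0,1])
  i=1: ✓ (all of [1,2])
  i=2: ✓ (all of [2,3])
  i=3: ✗ (fails at j=4)
  i=4: ✗ (fails at j=4)
  i=5: ✗ (fails at j=5)
  i=6: ✗ (fails at j=6)
  i=7: ✓ (all of [7,8])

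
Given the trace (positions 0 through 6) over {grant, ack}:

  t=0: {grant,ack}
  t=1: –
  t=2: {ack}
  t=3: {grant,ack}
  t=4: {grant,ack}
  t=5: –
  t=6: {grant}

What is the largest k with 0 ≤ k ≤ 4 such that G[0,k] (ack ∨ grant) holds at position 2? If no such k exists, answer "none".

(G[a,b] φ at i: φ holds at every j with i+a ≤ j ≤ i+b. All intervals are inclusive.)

(ack ∨ grant) must hold from j=2 onward; find where it first fails.
  j=2: holds
  j=3: holds
  j=4: holds
  j=5: fails
Holds on [2,4], so largest k = 2.

2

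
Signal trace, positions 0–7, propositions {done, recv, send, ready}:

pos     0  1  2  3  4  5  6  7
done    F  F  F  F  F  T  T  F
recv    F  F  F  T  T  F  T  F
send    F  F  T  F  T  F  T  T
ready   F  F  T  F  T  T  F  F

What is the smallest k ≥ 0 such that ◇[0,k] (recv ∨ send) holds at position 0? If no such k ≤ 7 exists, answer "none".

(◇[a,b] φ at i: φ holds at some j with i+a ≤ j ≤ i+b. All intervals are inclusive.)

2

Scan j = 0,1,… for (recv ∨ send):
  j=0: fails
  j=1: fails
  j=2: holds
First hit at j=2, so smallest k = 2-0 = 2.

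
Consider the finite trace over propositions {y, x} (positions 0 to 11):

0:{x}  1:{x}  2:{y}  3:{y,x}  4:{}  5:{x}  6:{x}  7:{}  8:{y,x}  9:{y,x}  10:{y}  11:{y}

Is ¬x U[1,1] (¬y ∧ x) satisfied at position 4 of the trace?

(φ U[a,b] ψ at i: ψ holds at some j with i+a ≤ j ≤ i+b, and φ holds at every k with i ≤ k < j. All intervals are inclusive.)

Need some j in [5,5] with (¬y ∧ x), and ¬x at every k in [4,j-1].
  j=5: (¬y ∧ x) holds; ¬x holds at every k in [4,4] → satisfied.

Yes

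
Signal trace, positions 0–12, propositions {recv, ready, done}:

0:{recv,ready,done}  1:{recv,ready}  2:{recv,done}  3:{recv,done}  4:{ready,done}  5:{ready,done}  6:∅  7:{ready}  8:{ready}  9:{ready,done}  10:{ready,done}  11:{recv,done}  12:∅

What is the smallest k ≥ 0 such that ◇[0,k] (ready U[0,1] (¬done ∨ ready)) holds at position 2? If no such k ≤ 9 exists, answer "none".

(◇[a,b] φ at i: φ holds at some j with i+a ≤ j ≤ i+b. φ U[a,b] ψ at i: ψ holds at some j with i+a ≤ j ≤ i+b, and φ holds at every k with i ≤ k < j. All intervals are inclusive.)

Scan j = 2,3,… for (ready U[0,1] (¬done ∨ ready)):
  j=2: fails
  j=3: fails
  j=4: holds
First hit at j=4, so smallest k = 4-2 = 2.

2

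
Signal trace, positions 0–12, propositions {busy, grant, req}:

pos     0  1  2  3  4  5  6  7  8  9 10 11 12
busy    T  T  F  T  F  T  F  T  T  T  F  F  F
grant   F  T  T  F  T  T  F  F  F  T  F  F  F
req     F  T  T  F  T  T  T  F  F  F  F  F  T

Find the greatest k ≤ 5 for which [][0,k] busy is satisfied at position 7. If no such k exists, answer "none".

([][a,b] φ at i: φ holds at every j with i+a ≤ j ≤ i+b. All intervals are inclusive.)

busy must hold from j=7 onward; find where it first fails.
  j=7: holds
  j=8: holds
  j=9: holds
  j=10: fails
Holds on [7,9], so largest k = 2.

2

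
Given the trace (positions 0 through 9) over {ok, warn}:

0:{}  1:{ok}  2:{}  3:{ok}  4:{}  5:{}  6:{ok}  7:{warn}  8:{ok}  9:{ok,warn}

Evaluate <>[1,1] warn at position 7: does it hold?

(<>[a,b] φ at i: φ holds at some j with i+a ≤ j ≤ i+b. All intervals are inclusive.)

False

Check warn at each j in [8,8]:
  j=8: false
No position in the window satisfies it → formula fails.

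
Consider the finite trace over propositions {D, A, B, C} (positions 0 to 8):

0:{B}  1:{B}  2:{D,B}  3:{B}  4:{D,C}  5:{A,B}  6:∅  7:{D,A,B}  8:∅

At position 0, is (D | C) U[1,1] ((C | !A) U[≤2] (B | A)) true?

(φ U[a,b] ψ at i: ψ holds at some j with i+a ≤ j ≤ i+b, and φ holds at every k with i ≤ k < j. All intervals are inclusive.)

Need some j in [1,1] with ((C | !A) U[≤2] (B | A)), and (D | C) at every k in [0,j-1].
  j=1: ((C | !A) U[≤2] (B | A)) holds, but (D | C) fails at k=0 → not this j.
No j in the window works → until fails.

Does not hold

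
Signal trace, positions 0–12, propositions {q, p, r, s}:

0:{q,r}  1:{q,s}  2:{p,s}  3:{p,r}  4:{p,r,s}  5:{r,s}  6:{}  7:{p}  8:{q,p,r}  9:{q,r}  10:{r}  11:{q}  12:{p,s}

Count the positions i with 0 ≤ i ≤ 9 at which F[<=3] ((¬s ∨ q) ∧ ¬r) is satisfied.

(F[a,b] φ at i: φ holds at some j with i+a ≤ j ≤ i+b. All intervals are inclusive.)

9

Evaluate at each i in [0,9]:
  i=0: ✓ (witness j=1)
  i=1: ✓ (witness j=1)
  i=2: ✗ (none in [2,5])
  i=3: ✓ (witness j=6)
  i=4: ✓ (witness j=6)
  i=5: ✓ (witness j=6)
  i=6: ✓ (witness j=6)
  i=7: ✓ (witness j=7)
  i=8: ✓ (witness j=11)
  i=9: ✓ (witness j=11)
Positions where it holds: {0, 1, 3, 4, 5, 6, 7, 8, 9} → 9.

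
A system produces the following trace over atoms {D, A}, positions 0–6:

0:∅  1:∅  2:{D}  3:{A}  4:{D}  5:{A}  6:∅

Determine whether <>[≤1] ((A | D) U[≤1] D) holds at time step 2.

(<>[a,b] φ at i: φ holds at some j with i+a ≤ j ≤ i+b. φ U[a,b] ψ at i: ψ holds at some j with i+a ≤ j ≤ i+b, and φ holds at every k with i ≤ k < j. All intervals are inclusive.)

Check ((A | D) U[≤1] D) at each j in [2,3]:
  j=2: holds
  j=3: holds
Found at j=2 → formula holds.

Yes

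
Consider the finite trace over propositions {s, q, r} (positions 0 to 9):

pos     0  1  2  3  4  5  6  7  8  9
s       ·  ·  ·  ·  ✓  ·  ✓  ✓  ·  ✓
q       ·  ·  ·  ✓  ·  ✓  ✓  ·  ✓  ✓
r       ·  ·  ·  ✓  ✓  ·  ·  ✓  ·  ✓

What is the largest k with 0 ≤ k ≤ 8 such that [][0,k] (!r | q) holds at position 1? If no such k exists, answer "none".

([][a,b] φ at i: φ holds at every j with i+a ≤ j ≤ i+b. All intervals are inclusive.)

(!r | q) must hold from j=1 onward; find where it first fails.
  j=1: holds
  j=2: holds
  j=3: holds
  j=4: fails
Holds on [1,3], so largest k = 2.

2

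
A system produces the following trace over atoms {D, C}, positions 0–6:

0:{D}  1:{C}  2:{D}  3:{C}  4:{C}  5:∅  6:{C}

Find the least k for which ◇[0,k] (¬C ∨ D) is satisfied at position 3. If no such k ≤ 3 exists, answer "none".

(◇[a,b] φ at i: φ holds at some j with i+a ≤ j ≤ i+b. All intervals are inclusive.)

Scan j = 3,4,… for (¬C ∨ D):
  j=3: fails
  j=4: fails
  j=5: holds
First hit at j=5, so smallest k = 5-3 = 2.

2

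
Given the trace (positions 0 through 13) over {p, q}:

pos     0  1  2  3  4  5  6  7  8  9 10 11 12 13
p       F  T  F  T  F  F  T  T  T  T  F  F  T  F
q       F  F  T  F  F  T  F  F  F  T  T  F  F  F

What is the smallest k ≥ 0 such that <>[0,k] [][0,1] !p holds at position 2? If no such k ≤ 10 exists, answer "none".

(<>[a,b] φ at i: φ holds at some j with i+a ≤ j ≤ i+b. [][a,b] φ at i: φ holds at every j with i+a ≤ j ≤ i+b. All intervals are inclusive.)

2

Scan j = 2,3,… for [][0,1] !p:
  j=2: fails
  j=3: fails
  j=4: holds
First hit at j=4, so smallest k = 4-2 = 2.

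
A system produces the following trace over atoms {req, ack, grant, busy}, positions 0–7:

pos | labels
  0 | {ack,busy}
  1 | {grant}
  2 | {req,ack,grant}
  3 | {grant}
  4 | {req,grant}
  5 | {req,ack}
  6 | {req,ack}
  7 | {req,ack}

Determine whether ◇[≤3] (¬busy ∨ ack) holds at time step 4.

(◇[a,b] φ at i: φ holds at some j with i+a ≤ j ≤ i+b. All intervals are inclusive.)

Check (¬busy ∨ ack) at each j in [4,7]:
  j=4: true
  j=5: true
  j=6: true
  j=7: true
Found at j=4 → formula holds.

Holds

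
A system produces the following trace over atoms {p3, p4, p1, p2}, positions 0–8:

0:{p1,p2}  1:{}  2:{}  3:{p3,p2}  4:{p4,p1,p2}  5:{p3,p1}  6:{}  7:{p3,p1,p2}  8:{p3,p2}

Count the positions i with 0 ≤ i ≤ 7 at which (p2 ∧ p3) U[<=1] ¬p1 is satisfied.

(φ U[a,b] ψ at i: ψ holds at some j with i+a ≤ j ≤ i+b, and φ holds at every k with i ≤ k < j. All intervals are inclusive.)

Evaluate at each i in [0,7]:
  i=0: ✗ (lhs fails at k=0 before rhs at j=1)
  i=1: ✓ (rhs at j=1)
  i=2: ✓ (rhs at j=2)
  i=3: ✓ (rhs at j=3)
  i=4: ✗ (no rhs in [4,5])
  i=5: ✗ (lhs fails at k=5 before rhs at j=6)
  i=6: ✓ (rhs at j=6)
  i=7: ✓ (rhs at j=8; lhs holds on [7,7])
Positions where it holds: {1, 2, 3, 6, 7} → 5.

5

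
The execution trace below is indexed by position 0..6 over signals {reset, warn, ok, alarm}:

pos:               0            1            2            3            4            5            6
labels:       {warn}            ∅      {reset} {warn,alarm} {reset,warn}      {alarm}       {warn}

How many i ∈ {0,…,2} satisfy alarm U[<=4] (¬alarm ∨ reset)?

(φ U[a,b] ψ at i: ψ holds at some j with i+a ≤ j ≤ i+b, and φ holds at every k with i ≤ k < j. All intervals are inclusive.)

3

Evaluate at each i in [0,2]:
  i=0: ✓ (rhs at j=0)
  i=1: ✓ (rhs at j=1)
  i=2: ✓ (rhs at j=2)
Positions where it holds: {0, 1, 2} → 3.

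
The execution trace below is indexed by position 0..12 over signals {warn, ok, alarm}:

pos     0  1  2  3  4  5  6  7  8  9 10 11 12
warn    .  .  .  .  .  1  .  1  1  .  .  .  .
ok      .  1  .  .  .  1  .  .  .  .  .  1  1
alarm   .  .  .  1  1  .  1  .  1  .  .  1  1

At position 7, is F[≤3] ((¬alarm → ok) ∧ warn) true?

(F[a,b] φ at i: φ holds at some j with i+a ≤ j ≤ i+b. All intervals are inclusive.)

Check ((¬alarm → ok) ∧ warn) at each j in [7,10]:
  j=7: false
  j=8: true
  j=9: false
  j=10: false
Found at j=8 → formula holds.

True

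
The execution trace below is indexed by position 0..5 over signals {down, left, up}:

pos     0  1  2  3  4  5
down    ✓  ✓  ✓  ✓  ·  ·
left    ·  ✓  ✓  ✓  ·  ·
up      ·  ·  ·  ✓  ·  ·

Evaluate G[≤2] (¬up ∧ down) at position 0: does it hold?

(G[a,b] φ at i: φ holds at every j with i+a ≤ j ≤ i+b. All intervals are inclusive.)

Holds

Check (¬up ∧ down) at every j in [0,2]:
  j=0: true
  j=1: true
  j=2: true
All positions satisfy it → formula holds.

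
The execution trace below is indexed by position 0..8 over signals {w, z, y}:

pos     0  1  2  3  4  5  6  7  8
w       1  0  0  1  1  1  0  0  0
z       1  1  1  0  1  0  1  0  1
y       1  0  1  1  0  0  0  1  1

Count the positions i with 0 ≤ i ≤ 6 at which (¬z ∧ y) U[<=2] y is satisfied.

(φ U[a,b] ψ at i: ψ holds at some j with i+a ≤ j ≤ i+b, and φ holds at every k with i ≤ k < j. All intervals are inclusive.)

Evaluate at each i in [0,6]:
  i=0: ✓ (rhs at j=0)
  i=1: ✗ (lhs fails at k=1 before rhs at j=2)
  i=2: ✓ (rhs at j=2)
  i=3: ✓ (rhs at j=3)
  i=4: ✗ (no rhs in [4,6])
  i=5: ✗ (lhs fails at k=5 before rhs at j=7)
  i=6: ✗ (lhs fails at k=6 before rhs at j=7)
Positions where it holds: {0, 2, 3} → 3.

3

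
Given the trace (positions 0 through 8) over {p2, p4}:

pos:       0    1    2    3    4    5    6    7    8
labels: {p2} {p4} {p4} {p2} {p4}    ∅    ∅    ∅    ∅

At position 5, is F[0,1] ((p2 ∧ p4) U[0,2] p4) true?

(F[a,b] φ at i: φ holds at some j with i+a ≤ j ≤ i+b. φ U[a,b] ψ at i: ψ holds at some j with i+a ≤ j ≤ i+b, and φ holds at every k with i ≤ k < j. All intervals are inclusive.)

No

Check ((p2 ∧ p4) U[0,2] p4) at each j in [5,6]:
  j=5: fails
  j=6: fails
No position in the window satisfies it → formula fails.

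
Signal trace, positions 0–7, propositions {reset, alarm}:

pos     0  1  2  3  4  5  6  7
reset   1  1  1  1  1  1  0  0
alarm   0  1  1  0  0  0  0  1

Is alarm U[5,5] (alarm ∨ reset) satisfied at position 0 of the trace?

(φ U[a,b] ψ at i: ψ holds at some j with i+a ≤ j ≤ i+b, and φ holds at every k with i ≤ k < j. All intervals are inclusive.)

Need some j in [5,5] with (alarm ∨ reset), and alarm at every k in [0,j-1].
  j=5: (alarm ∨ reset) holds, but alarm fails at k=0 → not this j.
No j in the window works → until fails.

No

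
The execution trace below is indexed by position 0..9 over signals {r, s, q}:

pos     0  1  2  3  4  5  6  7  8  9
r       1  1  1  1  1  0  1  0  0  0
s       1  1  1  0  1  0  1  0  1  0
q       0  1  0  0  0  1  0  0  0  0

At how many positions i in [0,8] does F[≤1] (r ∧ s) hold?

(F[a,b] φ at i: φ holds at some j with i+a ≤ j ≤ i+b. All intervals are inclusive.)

Evaluate at each i in [0,8]:
  i=0: ✓ (witness j=0)
  i=1: ✓ (witness j=1)
  i=2: ✓ (witness j=2)
  i=3: ✓ (witness j=4)
  i=4: ✓ (witness j=4)
  i=5: ✓ (witness j=6)
  i=6: ✓ (witness j=6)
  i=7: ✗ (none in [7,8])
  i=8: ✗ (none in [8,9])
Positions where it holds: {0, 1, 2, 3, 4, 5, 6} → 7.

7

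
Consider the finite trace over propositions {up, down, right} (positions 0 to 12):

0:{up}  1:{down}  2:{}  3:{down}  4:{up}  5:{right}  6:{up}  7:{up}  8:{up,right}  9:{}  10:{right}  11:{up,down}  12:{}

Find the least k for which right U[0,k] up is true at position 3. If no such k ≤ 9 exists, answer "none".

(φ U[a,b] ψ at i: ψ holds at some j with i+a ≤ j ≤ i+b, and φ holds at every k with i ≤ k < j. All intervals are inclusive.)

Need earliest j ≥ 3 with up, and right at every k in [3,j-1].
  j=3: rhs fails.
  j=4: rhs holds but lhs fails at k=3.
  j=5: rhs fails.
  j=6: rhs holds but lhs fails at k=3.
  j=7: rhs holds but lhs fails at k=3.
  j=8: rhs holds but lhs fails at k=3.
  j=9: rhs fails.
  j=10: rhs fails.
  j=11: rhs holds but lhs fails at k=3.
  j=12: rhs fails.
No witness within the range → none.

none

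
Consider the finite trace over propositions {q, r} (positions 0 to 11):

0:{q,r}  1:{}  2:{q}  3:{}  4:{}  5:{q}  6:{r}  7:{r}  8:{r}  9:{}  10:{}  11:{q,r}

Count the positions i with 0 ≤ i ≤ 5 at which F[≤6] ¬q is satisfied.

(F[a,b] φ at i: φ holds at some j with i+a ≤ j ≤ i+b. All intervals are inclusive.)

6

Evaluate at each i in [0,5]:
  i=0: ✓ (witness j=1)
  i=1: ✓ (witness j=1)
  i=2: ✓ (witness j=3)
  i=3: ✓ (witness j=3)
  i=4: ✓ (witness j=4)
  i=5: ✓ (witness j=6)
Positions where it holds: {0, 1, 2, 3, 4, 5} → 6.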